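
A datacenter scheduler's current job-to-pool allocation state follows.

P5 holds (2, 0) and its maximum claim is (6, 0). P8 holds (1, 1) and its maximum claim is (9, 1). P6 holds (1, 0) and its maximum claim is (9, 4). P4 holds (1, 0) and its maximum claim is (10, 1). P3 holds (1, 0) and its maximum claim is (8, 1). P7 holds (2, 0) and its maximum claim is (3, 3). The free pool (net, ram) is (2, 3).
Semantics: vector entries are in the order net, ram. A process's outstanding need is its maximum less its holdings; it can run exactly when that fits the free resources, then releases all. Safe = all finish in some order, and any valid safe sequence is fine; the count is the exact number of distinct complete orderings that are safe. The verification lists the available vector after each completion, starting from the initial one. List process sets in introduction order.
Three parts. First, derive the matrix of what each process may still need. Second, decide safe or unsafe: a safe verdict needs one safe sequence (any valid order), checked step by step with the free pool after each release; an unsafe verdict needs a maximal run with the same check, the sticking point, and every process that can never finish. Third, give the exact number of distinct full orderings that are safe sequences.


(1) Need matrix, components ordered net, ram:
  P5: (4, 0)
  P8: (8, 0)
  P6: (8, 4)
  P4: (9, 1)
  P3: (7, 1)
  P7: (1, 3)
(2) UNSAFE.
Key observation: P7, P5 can finish, but then (6, 3) is all there is, and the blocked group's net demands exceed it.
The run P7, P5 cannot be extended any further. Step-by-step check:
  pool = (2, 3)
  run P7 (needs (1, 3), free (2, 3)); after release of (2, 0) the pool is (4, 3)
  run P5 (needs (4, 0), free (4, 3)); after release of (2, 0) the pool is (6, 3)
  P8 cannot run: need (8, 0) vs free (6, 3) (insufficient net)
  P6 cannot run: need (8, 4) vs free (6, 3) (insufficient net and ram)
  P4 cannot run: need (9, 1) vs free (6, 3) (insufficient net)
  P3 cannot run: need (7, 1) vs free (6, 3) (insufficient net)
Processes that can never finish: P8, P6, P4 and P3.
(3) Exactly 0 of the possible complete orderings are safe sequences.


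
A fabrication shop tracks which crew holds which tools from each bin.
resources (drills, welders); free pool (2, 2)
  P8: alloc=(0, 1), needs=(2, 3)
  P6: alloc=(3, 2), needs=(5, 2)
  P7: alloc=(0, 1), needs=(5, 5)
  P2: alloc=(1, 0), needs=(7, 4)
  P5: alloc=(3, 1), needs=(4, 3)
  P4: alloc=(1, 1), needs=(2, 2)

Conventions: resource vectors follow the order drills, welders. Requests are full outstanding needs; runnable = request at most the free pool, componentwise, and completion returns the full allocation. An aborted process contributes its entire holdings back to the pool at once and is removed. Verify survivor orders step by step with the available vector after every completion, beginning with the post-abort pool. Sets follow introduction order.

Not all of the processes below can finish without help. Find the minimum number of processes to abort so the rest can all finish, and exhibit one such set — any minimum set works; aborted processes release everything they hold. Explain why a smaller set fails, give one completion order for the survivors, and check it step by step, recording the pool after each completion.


The answer: abort P6.
Key observation: the returned (3, 2) from P6 is what brings P5 — unrunnable before, under any order — into play at step 1.
No smaller set exists: with zero aborts the deadlock remains.
One survivor order: P5, P8, P4, P2, P7. Verifying each step (post-abort pool first):
  pool = (5, 4)
  P5: need (4, 3) fits (5, 4); releases (3, 1), pool now (8, 5)
  P8: need (2, 3) fits (8, 5); releases (0, 1), pool now (8, 6)
  P4: need (2, 2) fits (8, 6); releases (1, 1), pool now (9, 7)
  P2: need (7, 4) fits (9, 7); releases (1, 0), pool now (10, 7)
  P7: need (5, 5) fits (10, 7); releases (0, 1), pool now (10, 8)


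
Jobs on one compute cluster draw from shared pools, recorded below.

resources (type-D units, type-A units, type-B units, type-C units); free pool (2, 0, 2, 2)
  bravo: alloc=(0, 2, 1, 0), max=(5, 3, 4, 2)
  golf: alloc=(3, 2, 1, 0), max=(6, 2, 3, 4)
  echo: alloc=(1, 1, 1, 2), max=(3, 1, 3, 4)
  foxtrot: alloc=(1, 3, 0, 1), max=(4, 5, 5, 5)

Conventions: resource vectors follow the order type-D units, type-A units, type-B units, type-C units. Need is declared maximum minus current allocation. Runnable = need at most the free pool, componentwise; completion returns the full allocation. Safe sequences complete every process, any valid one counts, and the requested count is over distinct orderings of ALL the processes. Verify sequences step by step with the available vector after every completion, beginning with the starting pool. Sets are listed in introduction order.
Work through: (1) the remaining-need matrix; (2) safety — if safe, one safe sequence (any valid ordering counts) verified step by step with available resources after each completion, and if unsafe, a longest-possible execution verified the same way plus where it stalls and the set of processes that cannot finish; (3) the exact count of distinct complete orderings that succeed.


(1) Outstanding need per process (order type-D units, type-A units, type-B units, type-C units):
  bravo: (5, 1, 3, 2)
  golf: (3, 0, 2, 4)
  echo: (2, 0, 2, 2)
  foxtrot: (3, 2, 5, 4)
(2) The state is SAFE; one workable sequence: echo, golf, bravo, foxtrot.
Key observation: the order's first zero-slack moment is echo ((2, 0, 2, 2) needed, (2, 0, 2, 2) free — a requested resource with nothing to spare).
Walking it through:
  pool = (2, 0, 2, 2)
  echo needs (2, 0, 2, 2) <= (2, 0, 2, 2) -> finishes; pool += (1, 1, 1, 2) = (3, 1, 3, 4)
  golf needs (3, 0, 2, 4) <= (3, 1, 3, 4) -> finishes; pool += (3, 2, 1, 0) = (6, 3, 4, 4)
  bravo needs (5, 1, 3, 2) <= (6, 3, 4, 4) -> finishes; pool += (0, 2, 1, 0) = (6, 5, 5, 4)
  foxtrot needs (3, 2, 5, 4) <= (6, 5, 5, 4) -> finishes; pool += (1, 3, 0, 1) = (7, 8, 5, 5)
(3) The exact count: 1 of the possible complete orderings is a safe sequence.


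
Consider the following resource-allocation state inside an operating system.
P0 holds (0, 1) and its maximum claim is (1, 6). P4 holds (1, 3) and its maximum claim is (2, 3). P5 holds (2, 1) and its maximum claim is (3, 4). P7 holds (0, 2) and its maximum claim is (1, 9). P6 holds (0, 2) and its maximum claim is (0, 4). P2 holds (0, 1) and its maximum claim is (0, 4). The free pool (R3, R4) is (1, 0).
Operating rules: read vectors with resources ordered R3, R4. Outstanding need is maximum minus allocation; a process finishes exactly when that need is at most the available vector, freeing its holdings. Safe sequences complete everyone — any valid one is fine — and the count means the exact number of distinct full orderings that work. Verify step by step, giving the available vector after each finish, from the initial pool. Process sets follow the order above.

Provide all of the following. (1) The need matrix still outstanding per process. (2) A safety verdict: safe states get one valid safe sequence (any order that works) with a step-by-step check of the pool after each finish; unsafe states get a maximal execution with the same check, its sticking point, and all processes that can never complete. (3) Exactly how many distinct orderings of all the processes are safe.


(1) Remaining need (order R3, R4):
  P0: (1, 5)
  P4: (1, 0)
  P5: (1, 3)
  P7: (1, 7)
  P6: (0, 2)
  P2: (0, 3)
(2) SAFE. One safe sequence: P4, P2, P5, P6, P7, P0.
Key observation: reading the order forward, P4 is the first process whose need (1, 0) meets the free pool (1, 0) exactly on a resource it requests.
Verifying each step:
  pool = (1, 0)
  P4: need (1, 0) fits (1, 0); releases (1, 3), pool now (2, 3)
  P2: need (0, 3) fits (2, 3); releases (0, 1), pool now (2, 4)
  P5: need (1, 3) fits (2, 4); releases (2, 1), pool now (4, 5)
  P6: need (0, 2) fits (4, 5); releases (0, 2), pool now (4, 7)
  P7: need (1, 7) fits (4, 7); releases (0, 2), pool now (4, 9)
  P0: need (1, 5) fits (4, 9); releases (0, 1), pool now (4, 10)
(3) The exact count: 26 of the possible complete orderings are safe sequences.


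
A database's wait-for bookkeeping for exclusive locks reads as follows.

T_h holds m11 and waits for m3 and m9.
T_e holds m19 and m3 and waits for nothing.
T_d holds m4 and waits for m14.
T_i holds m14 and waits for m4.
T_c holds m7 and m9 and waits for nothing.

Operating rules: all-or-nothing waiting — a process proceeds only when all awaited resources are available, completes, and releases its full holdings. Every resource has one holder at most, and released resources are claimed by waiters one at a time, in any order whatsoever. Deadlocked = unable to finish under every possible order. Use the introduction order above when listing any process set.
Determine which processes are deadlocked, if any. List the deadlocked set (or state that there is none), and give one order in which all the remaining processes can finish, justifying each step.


The deadlocked set is T_d and T_i.
Key observation: along T_d -> T_i -> T_d, each member waits on what the next one holds — a deadlock; no other process is dragged down with it.
One completion order for the rest: T_c, T_e, T_h.
Walking it through:
  run T_c (it waits on nothing); releases m7 and m9
  run T_e (it waits on nothing); releases m19 and m3
  T_h: everything it awaited (m3 and m9) is free; runs, freeing m11


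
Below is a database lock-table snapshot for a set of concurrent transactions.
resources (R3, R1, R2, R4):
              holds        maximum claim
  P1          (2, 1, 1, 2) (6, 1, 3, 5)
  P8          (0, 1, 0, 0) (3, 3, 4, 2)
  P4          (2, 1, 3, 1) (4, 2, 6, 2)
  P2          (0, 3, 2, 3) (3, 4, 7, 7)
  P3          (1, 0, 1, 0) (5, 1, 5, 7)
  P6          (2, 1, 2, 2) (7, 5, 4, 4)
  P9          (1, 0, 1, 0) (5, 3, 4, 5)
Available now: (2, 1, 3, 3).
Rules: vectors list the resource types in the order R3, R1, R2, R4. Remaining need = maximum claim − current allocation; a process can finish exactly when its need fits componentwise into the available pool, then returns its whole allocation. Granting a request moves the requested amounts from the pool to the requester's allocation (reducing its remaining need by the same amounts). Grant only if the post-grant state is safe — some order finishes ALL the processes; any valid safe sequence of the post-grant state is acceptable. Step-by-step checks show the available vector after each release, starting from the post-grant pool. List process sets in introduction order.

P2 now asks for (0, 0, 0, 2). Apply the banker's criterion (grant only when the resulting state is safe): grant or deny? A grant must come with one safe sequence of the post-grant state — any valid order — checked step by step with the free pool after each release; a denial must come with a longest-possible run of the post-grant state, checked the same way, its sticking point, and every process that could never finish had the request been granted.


GRANT — the state after the grant stays safe, e.g. via P4, P2, P9, P8, P1, P3, P6.
Key observation: granting shrinks the pool to (2, 1, 3, 1), yet P4 still fits and the chain goes through.
Step-by-step check of the post-grant state:
  pool = (2, 1, 3, 1)
  run P4 (needs (2, 1, 3, 1), free (2, 1, 3, 1)); after release of (2, 1, 3, 1) the pool is (4, 2, 6, 2)
  run P2 (needs (3, 1, 5, 2), free (4, 2, 6, 2)); after release of (0, 3, 2, 5) the pool is (4, 5, 8, 7)
  run P9 (needs (4, 3, 3, 5), free (4, 5, 8, 7)); after release of (1, 0, 1, 0) the pool is (5, 5, 9, 7)
  run P8 (needs (3, 2, 4, 2), free (5, 5, 9, 7)); after release of (0, 1, 0, 0) the pool is (5, 6, 9, 7)
  run P1 (needs (4, 0, 2, 3), free (5, 6, 9, 7)); after release of (2, 1, 1, 2) the pool is (7, 7, 10, 9)
  run P3 (needs (4, 1, 4, 7), free (7, 7, 10, 9)); after release of (1, 0, 1, 0) the pool is (8, 7, 11, 9)
  run P6 (needs (5, 4, 2, 2), free (8, 7, 11, 9)); after release of (2, 1, 2, 2) the pool is (10, 8, 13, 11)


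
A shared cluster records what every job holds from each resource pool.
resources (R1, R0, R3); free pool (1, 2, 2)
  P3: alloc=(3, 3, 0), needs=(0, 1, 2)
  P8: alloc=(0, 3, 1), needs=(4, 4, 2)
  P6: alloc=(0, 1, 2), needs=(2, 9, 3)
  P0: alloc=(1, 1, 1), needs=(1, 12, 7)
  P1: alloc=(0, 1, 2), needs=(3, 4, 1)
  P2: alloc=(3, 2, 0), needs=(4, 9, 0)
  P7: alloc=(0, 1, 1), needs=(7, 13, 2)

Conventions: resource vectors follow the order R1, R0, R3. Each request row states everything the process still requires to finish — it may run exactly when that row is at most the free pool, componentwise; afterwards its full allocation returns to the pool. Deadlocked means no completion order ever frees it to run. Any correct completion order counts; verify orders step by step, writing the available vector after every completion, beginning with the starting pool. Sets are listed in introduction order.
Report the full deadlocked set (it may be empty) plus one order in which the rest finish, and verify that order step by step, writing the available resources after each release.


Nothing here is deadlocked.
Key observation: P3 can run right away; the returned allocation unlocks the remaining processes in turn.
A valid finishing order for the others: P3, P1, P8, P6, P2, P0, P7. Step-by-step check:
  pool = (1, 2, 2)
  run P3 (needs (0, 1, 2), free (1, 2, 2)); after release of (3, 3, 0) the pool is (4, 5, 2)
  run P1 (needs (3, 4, 1), free (4, 5, 2)); after release of (0, 1, 2) the pool is (4, 6, 4)
  run P8 (needs (4, 4, 2), free (4, 6, 4)); after release of (0, 3, 1) the pool is (4, 9, 5)
  run P6 (needs (2, 9, 3), free (4, 9, 5)); after release of (0, 1, 2) the pool is (4, 10, 7)
  run P2 (needs (4, 9, 0), free (4, 10, 7)); after release of (3, 2, 0) the pool is (7, 12, 7)
  run P0 (needs (1, 12, 7), free (7, 12, 7)); after release of (1, 1, 1) the pool is (8, 13, 8)
  run P7 (needs (7, 13, 2), free (8, 13, 8)); after release of (0, 1, 1) the pool is (8, 14, 9)


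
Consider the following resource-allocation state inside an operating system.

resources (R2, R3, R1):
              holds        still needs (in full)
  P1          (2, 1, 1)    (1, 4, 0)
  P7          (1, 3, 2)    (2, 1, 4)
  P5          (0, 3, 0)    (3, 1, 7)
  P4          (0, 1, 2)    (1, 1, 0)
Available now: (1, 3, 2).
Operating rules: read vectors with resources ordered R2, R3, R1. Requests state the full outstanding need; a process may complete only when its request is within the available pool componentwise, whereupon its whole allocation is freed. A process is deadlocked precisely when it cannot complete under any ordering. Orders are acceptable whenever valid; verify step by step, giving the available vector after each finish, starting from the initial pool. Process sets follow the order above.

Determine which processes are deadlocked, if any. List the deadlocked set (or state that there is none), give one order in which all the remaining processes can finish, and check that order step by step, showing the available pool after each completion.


Nothing here is deadlocked.
Key observation: beginning at P4, releases accumulate fast enough that every process eventually fits.
The rest can finish in the order P4, P1, P7, P5. Check, step by step:
  pool = (1, 3, 2)
  P4 needs (1, 1, 0) <= (1, 3, 2) -> finishes; pool += (0, 1, 2) = (1, 4, 4)
  P1 needs (1, 4, 0) <= (1, 4, 4) -> finishes; pool += (2, 1, 1) = (3, 5, 5)
  P7 needs (2, 1, 4) <= (3, 5, 5) -> finishes; pool += (1, 3, 2) = (4, 8, 7)
  P5 needs (3, 1, 7) <= (4, 8, 7) -> finishes; pool += (0, 3, 0) = (4, 11, 7)


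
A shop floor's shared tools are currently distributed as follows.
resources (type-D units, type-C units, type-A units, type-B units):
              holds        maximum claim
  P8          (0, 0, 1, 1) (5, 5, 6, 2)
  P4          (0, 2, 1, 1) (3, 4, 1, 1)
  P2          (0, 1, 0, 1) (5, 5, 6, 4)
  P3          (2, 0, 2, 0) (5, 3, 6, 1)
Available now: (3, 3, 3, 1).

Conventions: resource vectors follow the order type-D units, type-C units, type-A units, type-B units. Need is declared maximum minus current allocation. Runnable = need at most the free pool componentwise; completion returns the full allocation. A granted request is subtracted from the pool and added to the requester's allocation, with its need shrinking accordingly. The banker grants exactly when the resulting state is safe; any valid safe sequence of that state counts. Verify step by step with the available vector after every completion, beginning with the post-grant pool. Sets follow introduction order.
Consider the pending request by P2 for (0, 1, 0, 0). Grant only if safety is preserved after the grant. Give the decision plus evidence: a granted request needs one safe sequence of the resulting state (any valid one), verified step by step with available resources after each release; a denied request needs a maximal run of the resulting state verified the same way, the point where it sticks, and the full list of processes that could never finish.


DENY: after the grant no complete ordering would exist.
Key observation: after P4, P3 the pool peaks at (5, 4, 6, 2), and each blocked process is short somewhere: P8 on type-C units; P2 on type-B units.
After a pretend grant, a maximal execution: P4, P3 — then nothing else fits. Walking it through:
  pool = (3, 2, 3, 1)
  P4: need (3, 2, 0, 0) fits (3, 2, 3, 1); releases (0, 2, 1, 1), pool now (3, 4, 4, 2)
  P3: need (3, 3, 4, 1) fits (3, 4, 4, 2); releases (2, 0, 2, 0), pool now (5, 4, 6, 2)
  P8 still needs (5, 5, 5, 1) but only (5, 4, 6, 2) is free — short on type-C units
  P2 still needs (5, 3, 6, 3) but only (5, 4, 6, 2) is free — short on type-B units
Had the request been granted, P8 and P2 could never finish.


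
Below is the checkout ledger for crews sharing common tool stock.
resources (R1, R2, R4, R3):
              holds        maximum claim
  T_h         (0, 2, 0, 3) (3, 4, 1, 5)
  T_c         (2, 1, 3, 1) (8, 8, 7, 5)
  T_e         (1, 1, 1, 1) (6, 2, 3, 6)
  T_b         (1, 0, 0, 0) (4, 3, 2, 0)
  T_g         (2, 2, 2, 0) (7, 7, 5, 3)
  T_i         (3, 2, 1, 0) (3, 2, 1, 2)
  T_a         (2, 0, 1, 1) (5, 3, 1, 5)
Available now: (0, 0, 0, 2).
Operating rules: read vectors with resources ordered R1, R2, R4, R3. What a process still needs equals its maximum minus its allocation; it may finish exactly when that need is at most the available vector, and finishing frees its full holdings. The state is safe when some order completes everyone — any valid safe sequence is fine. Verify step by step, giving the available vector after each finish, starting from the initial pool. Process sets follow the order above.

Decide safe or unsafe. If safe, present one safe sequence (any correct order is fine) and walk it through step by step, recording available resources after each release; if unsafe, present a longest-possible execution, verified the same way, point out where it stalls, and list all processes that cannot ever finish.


SAFE, for example via the order T_i, T_h, T_a, T_e, T_g, T_c, T_b.
Key observation: T_i is the earliest step where a requested resource binds exactly: need (0, 0, 0, 2), pool (0, 0, 0, 2) at its turn.
Step-by-step check:
  pool = (0, 0, 0, 2)
  run T_i (needs (0, 0, 0, 2), free (0, 0, 0, 2)); after release of (3, 2, 1, 0) the pool is (3, 2, 1, 2)
  run T_h (needs (3, 2, 1, 2), free (3, 2, 1, 2)); after release of (0, 2, 0, 3) the pool is (3, 4, 1, 5)
  run T_a (needs (3, 3, 0, 4), free (3, 4, 1, 5)); after release of (2, 0, 1, 1) the pool is (5, 4, 2, 6)
  run T_e (needs (5, 1, 2, 5), free (5, 4, 2, 6)); after release of (1, 1, 1, 1) the pool is (6, 5, 3, 7)
  run T_g (needs (5, 5, 3, 3), free (6, 5, 3, 7)); after release of (2, 2, 2, 0) the pool is (8, 7, 5, 7)
  run T_c (needs (6, 7, 4, 4), free (8, 7, 5, 7)); after release of (2, 1, 3, 1) the pool is (10, 8, 8, 8)
  run T_b (needs (3, 3, 2, 0), free (10, 8, 8, 8)); after release of (1, 0, 0, 0) the pool is (11, 8, 8, 8)


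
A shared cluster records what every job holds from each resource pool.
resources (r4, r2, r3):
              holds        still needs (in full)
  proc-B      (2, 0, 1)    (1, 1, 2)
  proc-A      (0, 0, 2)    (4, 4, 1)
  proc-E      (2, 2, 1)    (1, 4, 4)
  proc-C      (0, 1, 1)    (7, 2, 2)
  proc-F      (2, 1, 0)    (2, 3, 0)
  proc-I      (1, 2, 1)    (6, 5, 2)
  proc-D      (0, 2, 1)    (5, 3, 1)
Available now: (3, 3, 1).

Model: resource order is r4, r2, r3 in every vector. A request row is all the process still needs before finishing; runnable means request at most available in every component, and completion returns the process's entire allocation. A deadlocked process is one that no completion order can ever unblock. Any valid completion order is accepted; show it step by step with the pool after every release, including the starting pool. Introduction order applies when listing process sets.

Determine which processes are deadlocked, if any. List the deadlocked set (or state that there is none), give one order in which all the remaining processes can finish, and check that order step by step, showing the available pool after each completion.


Nothing here is deadlocked.
Key observation: beginning at proc-F, releases accumulate fast enough that every process eventually fits.
A valid finishing order for the others: proc-F, proc-D, proc-B, proc-I, proc-E, proc-A, proc-C. Step-by-step check:
  pool = (3, 3, 1)
  proc-F: need (2, 3, 0) fits (3, 3, 1); releases (2, 1, 0), pool now (5, 4, 1)
  proc-D: need (5, 3, 1) fits (5, 4, 1); releases (0, 2, 1), pool now (5, 6, 2)
  proc-B: need (1, 1, 2) fits (5, 6, 2); releases (2, 0, 1), pool now (7, 6, 3)
  proc-I: need (6, 5, 2) fits (7, 6, 3); releases (1, 2, 1), pool now (8, 8, 4)
  proc-E: need (1, 4, 4) fits (8, 8, 4); releases (2, 2, 1), pool now (10, 10, 5)
  proc-A: need (4, 4, 1) fits (10, 10, 5); releases (0, 0, 2), pool now (10, 10, 7)
  proc-C: need (7, 2, 2) fits (10, 10, 7); releases (0, 1, 1), pool now (10, 11, 8)


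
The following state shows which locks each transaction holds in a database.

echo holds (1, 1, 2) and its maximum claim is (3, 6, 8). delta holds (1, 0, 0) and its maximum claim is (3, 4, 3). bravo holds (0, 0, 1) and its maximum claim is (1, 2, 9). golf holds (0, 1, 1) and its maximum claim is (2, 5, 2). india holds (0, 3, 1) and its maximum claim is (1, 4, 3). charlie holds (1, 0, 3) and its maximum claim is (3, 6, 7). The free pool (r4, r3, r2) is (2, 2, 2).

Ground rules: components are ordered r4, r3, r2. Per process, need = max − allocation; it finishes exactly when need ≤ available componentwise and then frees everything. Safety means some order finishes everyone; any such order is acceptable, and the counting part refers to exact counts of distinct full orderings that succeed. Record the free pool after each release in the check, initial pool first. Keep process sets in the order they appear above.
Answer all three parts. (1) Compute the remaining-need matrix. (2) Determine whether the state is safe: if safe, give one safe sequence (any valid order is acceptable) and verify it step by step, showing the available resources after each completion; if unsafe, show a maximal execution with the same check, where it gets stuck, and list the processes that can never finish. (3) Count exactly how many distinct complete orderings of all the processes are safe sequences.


(1) Outstanding need per process (order r4, r3, r2):
  echo: (2, 5, 6)
  delta: (2, 4, 3)
  bravo: (1, 2, 8)
  golf: (2, 4, 1)
  india: (1, 1, 2)
  charlie: (2, 6, 4)
(2) The state is SAFE; one workable sequence: india, golf, charlie, delta, echo, bravo.
Key observation: india marks the first exact bind of the order: its need (1, 1, 2) fits the free (2, 2, 2) with zero slack on a requested resource.
Verifying each step:
  pool = (2, 2, 2)
  india needs (1, 1, 2) <= (2, 2, 2) -> finishes; pool += (0, 3, 1) = (2, 5, 3)
  golf needs (2, 4, 1) <= (2, 5, 3) -> finishes; pool += (0, 1, 1) = (2, 6, 4)
  charlie needs (2, 6, 4) <= (2, 6, 4) -> finishes; pool += (1, 0, 3) = (3, 6, 7)
  delta needs (2, 4, 3) <= (3, 6, 7) -> finishes; pool += (1, 0, 0) = (4, 6, 7)
  echo needs (2, 5, 6) <= (4, 6, 7) -> finishes; pool += (1, 1, 2) = (5, 7, 9)
  bravo needs (1, 2, 8) <= (5, 7, 9) -> finishes; pool += (0, 0, 1) = (5, 7, 10)
(3) The exact count: 5 of the possible complete orderings are safe sequences.


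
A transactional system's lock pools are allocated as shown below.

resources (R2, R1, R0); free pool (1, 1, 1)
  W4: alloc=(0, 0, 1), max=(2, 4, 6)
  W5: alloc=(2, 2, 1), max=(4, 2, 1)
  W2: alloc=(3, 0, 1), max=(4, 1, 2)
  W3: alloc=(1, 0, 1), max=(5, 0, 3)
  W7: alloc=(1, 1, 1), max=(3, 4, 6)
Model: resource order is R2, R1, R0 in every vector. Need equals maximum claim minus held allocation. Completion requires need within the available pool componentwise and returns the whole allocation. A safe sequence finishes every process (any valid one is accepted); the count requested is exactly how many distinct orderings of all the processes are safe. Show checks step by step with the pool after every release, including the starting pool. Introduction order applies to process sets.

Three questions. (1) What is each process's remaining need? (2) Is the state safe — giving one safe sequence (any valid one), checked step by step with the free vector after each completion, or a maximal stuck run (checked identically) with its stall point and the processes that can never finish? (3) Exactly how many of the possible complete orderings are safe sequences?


(1) Need matrix, components ordered R2, R1, R0:
  W4: (2, 4, 5)
  W5: (2, 0, 0)
  W2: (1, 1, 1)
  W3: (4, 0, 2)
  W7: (2, 3, 5)
(2) UNSAFE.
Key observation: once W2, W5, W3 finish, the pool peaks at (7, 3, 4) — and every remaining process still needs more R0 than that.
Going as far as possible: W2, W5, W3; after that, nothing fits. Check, step by step:
  pool = (1, 1, 1)
  run W2 (needs (1, 1, 1), free (1, 1, 1)); after release of (3, 0, 1) the pool is (4, 1, 2)
  run W5 (needs (2, 0, 0), free (4, 1, 2)); after release of (2, 2, 1) the pool is (6, 3, 3)
  run W3 (needs (4, 0, 2), free (6, 3, 3)); after release of (1, 0, 1) the pool is (7, 3, 4)
  blocked: W4 wants (2, 4, 5), pool (7, 3, 4) — not enough R1 and R0
  blocked: W7 wants (2, 3, 5), pool (7, 3, 4) — not enough R0
Permanently blocked: W4 and W7.
(3) Precisely 0 of the possible complete orderings are safe sequences.


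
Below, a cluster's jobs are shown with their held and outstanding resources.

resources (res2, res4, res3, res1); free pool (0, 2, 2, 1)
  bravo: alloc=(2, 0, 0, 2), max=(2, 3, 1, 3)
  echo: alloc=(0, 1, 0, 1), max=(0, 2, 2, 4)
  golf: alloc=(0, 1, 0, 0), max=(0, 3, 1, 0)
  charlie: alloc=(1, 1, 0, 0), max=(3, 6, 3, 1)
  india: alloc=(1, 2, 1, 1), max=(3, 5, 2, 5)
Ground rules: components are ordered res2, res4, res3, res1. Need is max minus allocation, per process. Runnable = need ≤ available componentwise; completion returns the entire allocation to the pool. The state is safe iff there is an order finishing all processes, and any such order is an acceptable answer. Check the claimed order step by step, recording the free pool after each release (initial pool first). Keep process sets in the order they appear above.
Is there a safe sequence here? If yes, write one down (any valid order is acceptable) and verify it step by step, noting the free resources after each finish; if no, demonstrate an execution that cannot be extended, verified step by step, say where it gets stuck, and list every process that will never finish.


The state is SAFE; one workable sequence: golf, bravo, echo, india, charlie.
Key observation: at golf the run first touches a limit — (0, 2, 1, 0) against (0, 2, 2, 1), exact on a resource it actually requests.
Walking it through:
  pool = (0, 2, 2, 1)
  run golf (needs (0, 2, 1, 0), free (0, 2, 2, 1)); after release of (0, 1, 0, 0) the pool is (0, 3, 2, 1)
  run bravo (needs (0, 3, 1, 1), free (0, 3, 2, 1)); after release of (2, 0, 0, 2) the pool is (2, 3, 2, 3)
  run echo (needs (0, 1, 2, 3), free (2, 3, 2, 3)); after release of (0, 1, 0, 1) the pool is (2, 4, 2, 4)
  run india (needs (2, 3, 1, 4), free (2, 4, 2, 4)); after release of (1, 2, 1, 1) the pool is (3, 6, 3, 5)
  run charlie (needs (2, 5, 3, 1), free (3, 6, 3, 5)); after release of (1, 1, 0, 0) the pool is (4, 7, 3, 5)


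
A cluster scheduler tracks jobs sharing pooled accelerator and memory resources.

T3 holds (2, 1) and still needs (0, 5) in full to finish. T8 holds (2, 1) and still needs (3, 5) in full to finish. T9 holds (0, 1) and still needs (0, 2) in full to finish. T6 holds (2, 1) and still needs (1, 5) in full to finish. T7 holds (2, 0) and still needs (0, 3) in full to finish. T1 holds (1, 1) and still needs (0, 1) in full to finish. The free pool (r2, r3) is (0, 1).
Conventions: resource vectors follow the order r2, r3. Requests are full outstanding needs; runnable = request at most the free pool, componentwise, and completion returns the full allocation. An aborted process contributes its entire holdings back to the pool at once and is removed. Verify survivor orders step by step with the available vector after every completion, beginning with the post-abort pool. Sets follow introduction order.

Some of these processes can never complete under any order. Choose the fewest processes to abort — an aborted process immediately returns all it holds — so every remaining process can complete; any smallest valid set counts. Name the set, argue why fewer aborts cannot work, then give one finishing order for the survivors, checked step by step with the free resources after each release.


The answer: abort T8 and T6.
Key observation: the returned (4, 2) from T8 and T6 is what brings T3 — unrunnable before, under any order — into play at step 4.
No one abort is enough; case by case: T3 alone leaves T8 blocked (short on r3); T8 alone leaves T3 blocked (short on r3); T9 alone leaves T3 blocked (short on r3); T6 alone leaves T3 blocked (short on r3); T7 alone leaves T3 blocked (short on r3); T1 alone leaves T3 blocked (short on r3).
One survivor order: T7, T1, T9, T3. Walking it through (post-abort pool first):
  pool = (4, 3)
  run T7 (needs (0, 3), free (4, 3)); after release of (2, 0) the pool is (6, 3)
  run T1 (needs (0, 1), free (6, 3)); after release of (1, 1) the pool is (7, 4)
  run T9 (needs (0, 2), free (7, 4)); after release of (0, 1) the pool is (7, 5)
  run T3 (needs (0, 5), free (7, 5)); after release of (2, 1) the pool is (9, 6)


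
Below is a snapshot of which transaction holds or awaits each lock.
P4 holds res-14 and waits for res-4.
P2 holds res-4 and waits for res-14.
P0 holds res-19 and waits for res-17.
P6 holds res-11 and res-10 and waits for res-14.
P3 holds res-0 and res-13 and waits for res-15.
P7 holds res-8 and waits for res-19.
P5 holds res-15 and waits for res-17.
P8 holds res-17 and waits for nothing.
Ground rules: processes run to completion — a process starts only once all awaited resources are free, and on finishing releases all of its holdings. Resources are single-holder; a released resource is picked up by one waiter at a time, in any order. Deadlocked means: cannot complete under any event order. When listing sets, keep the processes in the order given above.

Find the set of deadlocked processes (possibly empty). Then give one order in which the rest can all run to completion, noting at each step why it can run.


Deadlocked set: P4, P2 and P6.
Key observation: along P4 -> P2 -> P4, each member waits on what the next one holds — a deadlock; P6 waits into the deadlock from upstream.
A valid finishing order for the others: P8, P0, P5, P3, P7.
Walking it through:
  P8: no waits; runs immediately, freeing res-17
  run P0 (all its waits — res-17 — are resolved); releases res-19
  run P5 (all its waits — res-17 — are resolved); releases res-15
  run P3 (all its waits — res-15 — are resolved); releases res-0 and res-13
  run P7 (all its waits — res-19 — are resolved); releases res-8


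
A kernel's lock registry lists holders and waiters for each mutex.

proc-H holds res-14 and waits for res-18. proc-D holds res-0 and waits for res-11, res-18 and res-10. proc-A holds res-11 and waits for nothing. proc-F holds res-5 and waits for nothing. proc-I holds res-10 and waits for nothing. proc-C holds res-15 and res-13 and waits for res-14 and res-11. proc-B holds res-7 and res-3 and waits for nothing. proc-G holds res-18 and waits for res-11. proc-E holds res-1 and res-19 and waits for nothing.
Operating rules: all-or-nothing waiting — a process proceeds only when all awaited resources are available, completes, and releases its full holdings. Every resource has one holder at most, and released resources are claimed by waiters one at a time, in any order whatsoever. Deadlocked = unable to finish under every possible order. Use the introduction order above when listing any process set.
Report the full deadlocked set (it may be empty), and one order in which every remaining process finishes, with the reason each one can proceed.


The deadlocked set is empty.
Key observation: there is no circular wait here — follow any chain and it reaches a process that is free to run now.
A valid finishing order for the others: proc-B, proc-E, proc-A, proc-G, proc-H, proc-C, proc-I, proc-D, proc-F.
Verifying each step:
  proc-B: no waits; runs immediately, freeing res-7 and res-3
  proc-E: no waits; runs immediately, freeing res-1 and res-19
  proc-A: no waits; runs immediately, freeing res-11
  proc-G waits on res-11 — all released -> runs and releases res-18
  proc-H waits on res-18 — all released -> runs and releases res-14
  proc-C waits on res-14 and res-11 — all released -> runs and releases res-15 and res-13
  proc-I: no waits; runs immediately, freeing res-10
  proc-D waits on res-11, res-18 and res-10 — all released -> runs and releases res-0
  proc-F: no waits; runs immediately, freeing res-5


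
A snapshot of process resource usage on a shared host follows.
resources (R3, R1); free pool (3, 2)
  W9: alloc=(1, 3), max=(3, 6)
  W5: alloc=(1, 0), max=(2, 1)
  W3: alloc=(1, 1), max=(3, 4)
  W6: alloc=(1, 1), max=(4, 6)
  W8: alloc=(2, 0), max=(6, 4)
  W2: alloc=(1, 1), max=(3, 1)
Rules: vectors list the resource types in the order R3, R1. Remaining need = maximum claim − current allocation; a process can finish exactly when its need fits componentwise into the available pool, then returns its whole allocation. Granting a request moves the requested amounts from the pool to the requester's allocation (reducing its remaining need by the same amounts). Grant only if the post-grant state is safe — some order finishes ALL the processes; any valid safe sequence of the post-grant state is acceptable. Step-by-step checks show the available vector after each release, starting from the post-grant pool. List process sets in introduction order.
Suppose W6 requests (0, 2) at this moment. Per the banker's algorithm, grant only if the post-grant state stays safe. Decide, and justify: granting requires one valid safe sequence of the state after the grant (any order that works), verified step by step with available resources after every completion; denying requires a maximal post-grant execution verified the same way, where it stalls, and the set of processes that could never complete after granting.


DENY. Granting would leave the state unsafe.
Key observation: the wall is R1: completing W2, W5 brings the pool only to (5, 1), and all the rest need more.
After a pretend grant, a maximal execution: W2, W5 — then nothing else fits. Step-by-step check:
  pool = (3, 0)
  W2: need (2, 0) fits (3, 0); releases (1, 1), pool now (4, 1)
  W5: need (1, 1) fits (4, 1); releases (1, 0), pool now (5, 1)
  W9 still needs (2, 3) but only (5, 1) is free — short on R1
  W3 still needs (2, 3) but only (5, 1) is free — short on R1
  W6 still needs (3, 3) but only (5, 1) is free — short on R1
  W8 still needs (4, 4) but only (5, 1) is free — short on R1
Post-grant, the permanently blocked set is W9, W3, W6 and W8.


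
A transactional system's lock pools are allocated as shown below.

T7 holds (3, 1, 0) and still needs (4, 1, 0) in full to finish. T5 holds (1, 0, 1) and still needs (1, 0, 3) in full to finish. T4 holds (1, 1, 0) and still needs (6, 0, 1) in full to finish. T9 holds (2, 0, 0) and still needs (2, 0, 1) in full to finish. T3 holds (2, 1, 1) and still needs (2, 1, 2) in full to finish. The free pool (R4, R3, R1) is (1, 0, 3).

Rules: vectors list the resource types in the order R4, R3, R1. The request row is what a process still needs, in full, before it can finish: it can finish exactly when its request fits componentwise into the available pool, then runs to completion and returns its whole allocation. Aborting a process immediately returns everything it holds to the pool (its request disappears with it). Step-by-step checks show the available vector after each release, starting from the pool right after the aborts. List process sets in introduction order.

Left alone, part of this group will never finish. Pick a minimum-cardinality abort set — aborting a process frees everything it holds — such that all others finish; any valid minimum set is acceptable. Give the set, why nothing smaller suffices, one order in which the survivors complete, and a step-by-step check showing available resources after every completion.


The answer: abort T7.
Key observation: before aborting T7, T4 was permanently blocked — no order could ever run it; afterwards it completes at step 3.
Minimality: the empty abort set fails — the state is deadlocked as it stands.
Survivors finish in the order: T5, T9, T4, T3. Check, step by step (pool after the aborts first):
  pool = (4, 1, 3)
  T5 needs (1, 0, 3) <= (4, 1, 3) -> finishes; pool += (1, 0, 1) = (5, 1, 4)
  T9 needs (2, 0, 1) <= (5, 1, 4) -> finishes; pool += (2, 0, 0) = (7, 1, 4)
  T4 needs (6, 0, 1) <= (7, 1, 4) -> finishes; pool += (1, 1, 0) = (8, 2, 4)
  T3 needs (2, 1, 2) <= (8, 2, 4) -> finishes; pool += (2, 1, 1) = (10, 3, 5)


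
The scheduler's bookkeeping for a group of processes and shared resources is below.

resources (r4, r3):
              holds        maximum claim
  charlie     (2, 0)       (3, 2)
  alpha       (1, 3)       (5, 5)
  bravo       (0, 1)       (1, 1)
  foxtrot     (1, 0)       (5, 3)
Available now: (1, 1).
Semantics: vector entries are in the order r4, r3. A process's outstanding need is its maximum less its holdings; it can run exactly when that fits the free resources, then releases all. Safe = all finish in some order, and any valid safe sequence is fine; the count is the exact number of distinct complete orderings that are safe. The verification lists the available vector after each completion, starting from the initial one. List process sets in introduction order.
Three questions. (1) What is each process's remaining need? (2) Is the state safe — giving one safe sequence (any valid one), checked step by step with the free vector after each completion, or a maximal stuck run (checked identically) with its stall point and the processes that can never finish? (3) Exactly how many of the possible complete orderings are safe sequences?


(1) Remaining need (order r4, r3):
  charlie: (1, 2)
  alpha: (4, 2)
  bravo: (1, 0)
  foxtrot: (4, 3)
(2) UNSAFE — no complete ordering exists.
Key observation: once bravo, charlie finish, the pool peaks at (3, 2) — and every remaining process still needs more r4 than that.
The run bravo, charlie cannot be extended any further. Walking it through:
  pool = (1, 1)
  run bravo (needs (1, 0), free (1, 1)); after release of (0, 1) the pool is (1, 2)
  run charlie (needs (1, 2), free (1, 2)); after release of (2, 0) the pool is (3, 2)
  blocked: alpha wants (4, 2), pool (3, 2) — not enough r4
  blocked: foxtrot wants (4, 3), pool (3, 2) — not enough r4 and r3
Never able to finish: alpha and foxtrot.
(3) The exact count: 0 of the possible complete orderings are safe sequences.


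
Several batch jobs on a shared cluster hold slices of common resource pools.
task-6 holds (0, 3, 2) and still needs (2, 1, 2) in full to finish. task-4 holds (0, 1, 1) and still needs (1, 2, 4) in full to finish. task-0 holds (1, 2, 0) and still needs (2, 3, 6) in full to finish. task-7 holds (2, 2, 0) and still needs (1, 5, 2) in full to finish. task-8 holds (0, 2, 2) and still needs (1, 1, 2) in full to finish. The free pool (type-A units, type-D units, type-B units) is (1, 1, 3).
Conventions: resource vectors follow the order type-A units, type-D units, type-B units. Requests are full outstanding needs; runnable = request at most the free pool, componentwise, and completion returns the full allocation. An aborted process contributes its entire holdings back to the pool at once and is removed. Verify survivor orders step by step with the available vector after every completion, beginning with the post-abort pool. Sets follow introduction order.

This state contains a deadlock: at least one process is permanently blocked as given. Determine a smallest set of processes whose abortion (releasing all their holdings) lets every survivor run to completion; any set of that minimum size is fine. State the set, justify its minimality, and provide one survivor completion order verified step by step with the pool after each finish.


Minimum abort set: task-7.
Key observation: aborting task-7 returns (2, 2, 0), and task-6 — hopeless before — runs at step 1 with the returned capacity in the pool.
Why nothing smaller works: aborting no one leaves the state deadlocked as given.
One survivor order: task-6, task-8, task-0, task-4. Walking it through (post-abort pool first):
  pool = (3, 3, 3)
  task-6 needs (2, 1, 2) <= (3, 3, 3) -> finishes; pool += (0, 3, 2) = (3, 6, 5)
  task-8 needs (1, 1, 2) <= (3, 6, 5) -> finishes; pool += (0, 2, 2) = (3, 8, 7)
  task-0 needs (2, 3, 6) <= (3, 8, 7) -> finishes; pool += (1, 2, 0) = (4, 10, 7)
  task-4 needs (1, 2, 4) <= (4, 10, 7) -> finishes; pool += (0, 1, 1) = (4, 11, 8)
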